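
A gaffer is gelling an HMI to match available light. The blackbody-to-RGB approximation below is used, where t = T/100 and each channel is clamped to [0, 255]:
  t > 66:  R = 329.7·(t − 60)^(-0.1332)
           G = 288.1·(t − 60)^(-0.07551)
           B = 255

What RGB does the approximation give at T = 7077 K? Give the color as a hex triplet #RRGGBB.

#F0F1FF

t = 7077/100 = 70.77; the t > 66 branch applies.
R = 329.7·(70.77 − 60)^(-0.1332) = 329.7·10.77^(-0.1332) = 329.7·0.72863 = 240.230.
G = 288.1·(70.77 − 60)^(-0.07551) = 288.1·10.77^(-0.07551) = 288.1·0.83571 = 240.769.
B = 255 by definition for t > 66.
Rounded: (240, 241, 255).
In hex: #F0F1FF.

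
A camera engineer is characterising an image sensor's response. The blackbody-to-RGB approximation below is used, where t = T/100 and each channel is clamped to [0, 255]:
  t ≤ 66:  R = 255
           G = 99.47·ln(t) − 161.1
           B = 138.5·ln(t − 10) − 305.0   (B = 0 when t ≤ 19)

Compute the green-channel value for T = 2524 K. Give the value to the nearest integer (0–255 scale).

t = 2524/100 = 25.24; the t ≤ 66 branch applies.
G = 99.47·ln 25.24 − 161.1 = 99.47·3.2284 − 161.1 = 160.032.
Rounded: 160.

160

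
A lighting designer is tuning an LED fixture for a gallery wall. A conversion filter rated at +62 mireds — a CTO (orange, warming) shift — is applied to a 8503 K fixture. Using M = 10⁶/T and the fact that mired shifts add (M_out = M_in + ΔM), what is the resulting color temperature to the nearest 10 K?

M_in = 10⁶/8503 = 117.61 mireds.
M_out = 117.61 + (+62) = 179.61 mireds.
T_out = 10⁶/179.61 = 5567.8 K → 5570 K.

5570 K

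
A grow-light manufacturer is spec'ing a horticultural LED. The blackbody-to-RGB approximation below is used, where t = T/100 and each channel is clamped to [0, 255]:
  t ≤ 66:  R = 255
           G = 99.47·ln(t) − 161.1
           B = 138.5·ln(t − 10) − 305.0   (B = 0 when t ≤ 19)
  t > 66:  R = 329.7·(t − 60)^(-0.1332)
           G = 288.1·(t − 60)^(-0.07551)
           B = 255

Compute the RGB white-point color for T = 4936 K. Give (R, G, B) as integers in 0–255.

t = 4936/100 = 49.36; the t ≤ 66 branch applies.
R = 255 by definition for t ≤ 66.
G = 99.47·ln 49.36 − 161.1 = 99.47·3.8991 − 161.1 = 226.747.
B = 138.5·ln(49.36 − 10) − 305.0 = 138.5·ln 39.36 − 305.0 = 138.5·3.6728 − 305.0 = 203.676.
Rounded: (255, 227, 204).

(255, 227, 204)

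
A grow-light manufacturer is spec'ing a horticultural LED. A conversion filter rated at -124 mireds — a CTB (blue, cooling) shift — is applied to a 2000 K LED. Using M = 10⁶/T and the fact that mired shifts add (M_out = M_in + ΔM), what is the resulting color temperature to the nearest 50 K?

M_in = 10⁶/2000 = 500.00 mireds.
M_out = 500.00 + (-124) = 376.00 mireds.
T_out = 10⁶/376.00 = 2659.6 K → 2650 K.

2650 K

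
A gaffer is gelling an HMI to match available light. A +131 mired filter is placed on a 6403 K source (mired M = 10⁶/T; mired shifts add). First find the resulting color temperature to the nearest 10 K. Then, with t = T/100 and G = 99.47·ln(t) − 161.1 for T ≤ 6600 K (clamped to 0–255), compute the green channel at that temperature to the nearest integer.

M_in = 10⁶/6403 = 156.18; M_out = 156.18 + (+131) = 287.18.
T_out = 10⁶/287.18 = 3482.2 K → 3480 K; t = 34.8.
G = 99.47·ln 34.8 − 161.1 = 99.47·3.5496 − 161.1 = 191.980.
Rounded: 192.

192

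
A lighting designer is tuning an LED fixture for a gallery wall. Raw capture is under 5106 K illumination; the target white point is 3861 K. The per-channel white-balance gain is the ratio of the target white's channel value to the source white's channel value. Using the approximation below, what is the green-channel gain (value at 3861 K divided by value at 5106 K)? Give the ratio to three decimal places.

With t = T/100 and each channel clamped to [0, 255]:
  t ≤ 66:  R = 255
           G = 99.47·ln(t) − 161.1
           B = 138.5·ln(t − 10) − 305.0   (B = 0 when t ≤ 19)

0.879

At 5106 K (t = 51.06):
  G = 99.47·ln 51.06 − 161.1 = 99.47·3.9330 − 161.1 = 230.116.
At 3861 K (t = 38.61):
  G = 99.47·ln 38.61 − 161.1 = 99.47·3.6535 − 161.1 = 202.315.
Gain = 202.315 / 230.116 = 0.8792 → 0.879.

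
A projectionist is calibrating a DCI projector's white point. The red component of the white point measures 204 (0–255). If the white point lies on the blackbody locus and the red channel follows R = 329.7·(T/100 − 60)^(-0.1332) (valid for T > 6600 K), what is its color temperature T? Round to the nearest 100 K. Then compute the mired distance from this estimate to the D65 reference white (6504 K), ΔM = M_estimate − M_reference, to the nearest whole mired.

-51 mireds

(t − 60)^(-0.1332) = 204/329.7 = 0.61874.
t − 60 = 0.61874^(1/-0.1332) = 0.61874^(-7.508) = 36.748, so t = 96.748.
T = 100·t = 9675 K → 9700 K to the nearest 100 K.
M_estimate = 10⁶/9700 = 103.09; M_reference = 10⁶/6504 = 153.75.
ΔM = 103.09 − 153.75 = -50.66 → -51 mireds.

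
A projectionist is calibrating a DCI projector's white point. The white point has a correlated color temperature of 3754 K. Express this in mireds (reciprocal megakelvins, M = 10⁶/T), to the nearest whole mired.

M = 10⁶ / 3754 = 266.383 → 266 mireds.

266 mireds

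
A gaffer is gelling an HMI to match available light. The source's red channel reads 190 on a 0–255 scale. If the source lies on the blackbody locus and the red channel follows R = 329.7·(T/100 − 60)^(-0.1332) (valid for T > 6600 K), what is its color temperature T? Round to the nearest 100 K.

(t − 60)^(-0.1332) = 190/329.7 = 0.57628.
t − 60 = 0.57628^(1/-0.1332) = 0.57628^(-7.508) = 62.667, so t = 122.667.
T = 100·t = 12267 K → 12300 K to the nearest 100 K.

12300 K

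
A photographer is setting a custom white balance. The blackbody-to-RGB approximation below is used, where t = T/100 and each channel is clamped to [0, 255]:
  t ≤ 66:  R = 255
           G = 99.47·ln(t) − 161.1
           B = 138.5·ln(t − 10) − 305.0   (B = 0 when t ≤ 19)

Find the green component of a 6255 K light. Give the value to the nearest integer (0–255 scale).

250

t = 6255/100 = 62.55; the t ≤ 66 branch applies.
G = 99.47·ln 62.55 − 161.1 = 99.47·4.1360 − 161.1 = 250.305.
Rounded: 250.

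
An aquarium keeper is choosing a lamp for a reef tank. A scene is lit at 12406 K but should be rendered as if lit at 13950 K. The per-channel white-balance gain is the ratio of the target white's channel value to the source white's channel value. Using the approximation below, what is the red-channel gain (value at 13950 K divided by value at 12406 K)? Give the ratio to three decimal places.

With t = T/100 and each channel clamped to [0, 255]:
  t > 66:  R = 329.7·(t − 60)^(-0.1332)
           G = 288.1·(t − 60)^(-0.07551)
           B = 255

0.972

At 12406 K (t = 124.06):
  R = 329.7·(124.06 − 60)^(-0.1332) = 329.7·64.06^(-0.1332) = 329.7·0.57460 = 189.444.
At 13950 K (t = 139.5):
  R = 329.7·(139.5 − 60)^(-0.1332) = 329.7·79.5^(-0.1332) = 329.7·0.55830 = 184.073.
Gain = 184.073 / 189.444 = 0.9716 → 0.972.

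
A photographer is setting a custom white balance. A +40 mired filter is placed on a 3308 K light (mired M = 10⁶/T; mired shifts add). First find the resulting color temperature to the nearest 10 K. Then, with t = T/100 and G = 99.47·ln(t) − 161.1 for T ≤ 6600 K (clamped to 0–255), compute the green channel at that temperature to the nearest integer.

M_in = 10⁶/3308 = 302.30; M_out = 302.30 + (+40) = 342.30.
T_out = 10⁶/342.30 = 2921.4 K → 2920 K; t = 29.2.
G = 99.47·ln 29.2 − 161.1 = 99.47·3.3742 − 161.1 = 174.529.
Rounded: 175.

175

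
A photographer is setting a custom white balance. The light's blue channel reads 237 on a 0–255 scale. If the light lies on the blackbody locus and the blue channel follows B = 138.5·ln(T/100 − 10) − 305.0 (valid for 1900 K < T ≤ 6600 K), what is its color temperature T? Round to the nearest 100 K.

6000 K

ln(t − 10) = (237 + 305.0) / 138.5 = 3.9134.
t − 10 = e^3.9134 = 50.067, so t = 60.067.
T = 100·t = 6007 K → 6000 K to the nearest 100 K.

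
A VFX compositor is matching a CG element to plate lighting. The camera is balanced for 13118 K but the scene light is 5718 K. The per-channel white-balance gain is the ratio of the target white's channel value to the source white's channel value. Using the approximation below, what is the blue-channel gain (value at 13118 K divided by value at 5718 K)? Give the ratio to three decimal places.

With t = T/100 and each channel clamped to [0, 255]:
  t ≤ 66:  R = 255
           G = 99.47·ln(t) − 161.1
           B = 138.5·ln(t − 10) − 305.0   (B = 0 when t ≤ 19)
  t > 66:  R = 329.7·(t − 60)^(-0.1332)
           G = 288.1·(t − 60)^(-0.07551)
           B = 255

1.115

At 5718 K (t = 57.18):
  B = 138.5·ln(57.18 − 10) − 305.0 = 138.5·ln 47.18 − 305.0 = 138.5·3.8540 − 305.0 = 228.775.
At 13118 K (t = 131.18):
  B = 255 by definition for t > 66.
Gain = 255.000 / 228.775 = 1.1146 → 1.115.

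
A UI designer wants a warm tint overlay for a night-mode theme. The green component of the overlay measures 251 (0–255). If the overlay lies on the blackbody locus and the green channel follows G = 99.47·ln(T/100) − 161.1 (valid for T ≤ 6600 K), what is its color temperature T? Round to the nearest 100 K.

6300 K

ln t = (251 + 161.1) / 99.47 = 4.1430.
t = e^4.1430 = 62.989.
T = 100·t = 6299 K → 6300 K to the nearest 100 K.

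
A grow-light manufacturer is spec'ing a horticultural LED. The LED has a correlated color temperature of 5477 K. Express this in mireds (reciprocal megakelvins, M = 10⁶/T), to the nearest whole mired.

M = 10⁶ / 5477 = 182.582 → 183 mireds.

183 mireds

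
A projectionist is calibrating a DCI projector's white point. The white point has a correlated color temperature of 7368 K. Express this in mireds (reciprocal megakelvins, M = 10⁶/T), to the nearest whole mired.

136 mireds

M = 10⁶ / 7368 = 135.722 → 136 mireds.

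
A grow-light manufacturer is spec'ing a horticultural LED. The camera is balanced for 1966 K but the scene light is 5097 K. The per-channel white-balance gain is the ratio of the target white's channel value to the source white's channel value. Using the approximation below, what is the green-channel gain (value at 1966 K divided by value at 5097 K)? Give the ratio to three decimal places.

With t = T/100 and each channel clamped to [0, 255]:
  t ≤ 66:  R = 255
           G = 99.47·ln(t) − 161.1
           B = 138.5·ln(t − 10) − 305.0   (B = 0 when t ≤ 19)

0.588

At 5097 K (t = 50.97):
  G = 99.47·ln 50.97 − 161.1 = 99.47·3.9312 − 161.1 = 229.940.
At 1966 K (t = 19.66):
  G = 99.47·ln 19.66 − 161.1 = 99.47·2.9786 − 161.1 = 135.180.
Gain = 135.180 / 229.940 = 0.5879 → 0.588.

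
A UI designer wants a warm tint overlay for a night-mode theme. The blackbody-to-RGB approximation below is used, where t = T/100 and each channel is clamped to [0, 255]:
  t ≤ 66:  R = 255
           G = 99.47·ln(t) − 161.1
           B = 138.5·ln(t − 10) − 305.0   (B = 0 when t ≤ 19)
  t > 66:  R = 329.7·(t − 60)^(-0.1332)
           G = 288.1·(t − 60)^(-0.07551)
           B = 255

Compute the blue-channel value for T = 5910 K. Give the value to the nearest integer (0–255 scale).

234

t = 5910/100 = 59.1; the t ≤ 66 branch applies.
B = 138.5·ln(59.1 − 10) − 305.0 = 138.5·ln 49.1 − 305.0 = 138.5·3.8939 − 305.0 = 234.299.
Rounded: 234.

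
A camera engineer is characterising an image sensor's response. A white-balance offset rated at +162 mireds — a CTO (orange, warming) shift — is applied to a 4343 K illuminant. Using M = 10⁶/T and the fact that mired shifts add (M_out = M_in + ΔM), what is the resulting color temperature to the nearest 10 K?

M_in = 10⁶/4343 = 230.26 mireds.
M_out = 230.26 + (+162) = 392.26 mireds.
T_out = 10⁶/392.26 = 2549.4 K → 2550 K.

2550 K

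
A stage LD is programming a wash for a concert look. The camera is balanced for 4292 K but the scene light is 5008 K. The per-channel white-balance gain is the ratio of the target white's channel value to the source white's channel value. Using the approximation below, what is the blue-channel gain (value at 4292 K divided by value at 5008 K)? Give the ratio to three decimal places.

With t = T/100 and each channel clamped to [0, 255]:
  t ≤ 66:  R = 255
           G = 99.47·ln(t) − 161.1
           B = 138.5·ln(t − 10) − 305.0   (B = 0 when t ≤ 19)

At 5008 K (t = 50.08):
  B = 138.5·ln(50.08 − 10) − 305.0 = 138.5·ln 40.08 − 305.0 = 138.5·3.6909 − 305.0 = 206.187.
At 4292 K (t = 42.92):
  B = 138.5·ln(42.92 − 10) − 305.0 = 138.5·ln 32.92 − 305.0 = 138.5·3.4941 − 305.0 = 178.930.
Gain = 178.930 / 206.187 = 0.8678 → 0.868.

0.868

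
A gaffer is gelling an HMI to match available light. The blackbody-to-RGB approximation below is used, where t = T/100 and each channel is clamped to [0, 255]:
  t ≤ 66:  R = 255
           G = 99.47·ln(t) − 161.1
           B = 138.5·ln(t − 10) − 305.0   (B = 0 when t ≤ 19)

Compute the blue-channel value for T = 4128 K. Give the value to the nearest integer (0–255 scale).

172

t = 4128/100 = 41.28; the t ≤ 66 branch applies.
B = 138.5·ln(41.28 − 10) − 305.0 = 138.5·ln 31.28 − 305.0 = 138.5·3.4430 − 305.0 = 171.853.
Rounded: 172.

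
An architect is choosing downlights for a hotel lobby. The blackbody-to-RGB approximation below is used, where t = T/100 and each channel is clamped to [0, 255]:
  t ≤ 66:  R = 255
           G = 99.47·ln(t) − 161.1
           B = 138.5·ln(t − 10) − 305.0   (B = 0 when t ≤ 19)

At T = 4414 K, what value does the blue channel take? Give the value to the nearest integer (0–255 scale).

184

t = 4414/100 = 44.14; the t ≤ 66 branch applies.
B = 138.5·ln(44.14 − 10) − 305.0 = 138.5·ln 34.14 − 305.0 = 138.5·3.5305 − 305.0 = 183.970.
Rounded: 184.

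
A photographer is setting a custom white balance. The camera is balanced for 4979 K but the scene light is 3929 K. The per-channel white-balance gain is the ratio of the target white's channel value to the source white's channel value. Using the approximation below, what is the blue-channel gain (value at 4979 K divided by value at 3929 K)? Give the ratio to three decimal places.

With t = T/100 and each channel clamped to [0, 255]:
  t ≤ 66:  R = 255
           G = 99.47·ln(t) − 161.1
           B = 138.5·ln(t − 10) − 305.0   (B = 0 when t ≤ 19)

At 3929 K (t = 39.29):
  B = 138.5·ln(39.29 − 10) − 305.0 = 138.5·ln 29.29 − 305.0 = 138.5·3.3772 − 305.0 = 162.749.
At 4979 K (t = 49.79):
  B = 138.5·ln(49.79 − 10) − 305.0 = 138.5·ln 39.79 − 305.0 = 138.5·3.6836 − 305.0 = 205.181.
Gain = 205.181 / 162.749 = 1.2607 → 1.261.

1.261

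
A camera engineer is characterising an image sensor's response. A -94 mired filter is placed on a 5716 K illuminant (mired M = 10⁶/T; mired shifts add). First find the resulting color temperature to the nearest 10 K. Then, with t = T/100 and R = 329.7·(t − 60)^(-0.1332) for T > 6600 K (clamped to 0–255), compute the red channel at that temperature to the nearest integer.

190

M_in = 10⁶/5716 = 174.95; M_out = 174.95 + (-94) = 80.95.
T_out = 10⁶/80.95 = 12353.7 K → 12350 K; t = 123.5.
R = 329.7·(123.5 − 60)^(-0.1332) = 329.7·63.5^(-0.1332) = 329.7·0.57527 = 189.666.
Rounded: 190.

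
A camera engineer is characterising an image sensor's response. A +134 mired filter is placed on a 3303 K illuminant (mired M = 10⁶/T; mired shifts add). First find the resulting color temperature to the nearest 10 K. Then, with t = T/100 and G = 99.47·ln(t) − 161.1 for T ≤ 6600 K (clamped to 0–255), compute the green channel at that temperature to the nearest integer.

M_in = 10⁶/3303 = 302.76; M_out = 302.76 + (+134) = 436.76.
T_out = 10⁶/436.76 = 2289.6 K → 2290 K; t = 22.9.
G = 99.47·ln 22.9 − 161.1 = 99.47·3.1311 − 161.1 = 150.354.
Rounded: 150.

150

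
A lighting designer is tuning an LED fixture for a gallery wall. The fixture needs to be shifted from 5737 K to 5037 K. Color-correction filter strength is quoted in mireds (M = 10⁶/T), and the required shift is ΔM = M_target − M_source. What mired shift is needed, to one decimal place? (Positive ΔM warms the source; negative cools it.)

M_source = 10⁶/5737 = 174.307; M_target = 10⁶/5037 = 198.531.
ΔM = 198.531 − 174.307 = 24.224 → +24.2 mireds, a warming shift.

+24.2 mireds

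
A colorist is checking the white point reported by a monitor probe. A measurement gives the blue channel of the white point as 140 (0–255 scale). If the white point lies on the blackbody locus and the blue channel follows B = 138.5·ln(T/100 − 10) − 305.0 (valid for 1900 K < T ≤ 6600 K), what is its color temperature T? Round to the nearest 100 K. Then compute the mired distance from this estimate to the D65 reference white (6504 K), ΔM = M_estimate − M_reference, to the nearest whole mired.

ln(t − 10) = (140 + 305.0) / 138.5 = 3.2130.
t − 10 = e^3.2130 = 24.853, so t = 34.853.
T = 100·t = 3485 K → 3500 K to the nearest 100 K.
M_estimate = 10⁶/3500 = 285.71; M_reference = 10⁶/6504 = 153.75.
ΔM = 285.71 − 153.75 = 131.96 → +132 mireds.

+132 mireds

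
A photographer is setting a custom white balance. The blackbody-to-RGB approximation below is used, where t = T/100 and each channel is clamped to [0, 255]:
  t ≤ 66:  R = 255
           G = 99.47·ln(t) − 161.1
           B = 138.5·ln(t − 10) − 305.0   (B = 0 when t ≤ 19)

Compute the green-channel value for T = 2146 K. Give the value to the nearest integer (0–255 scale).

144

t = 2146/100 = 21.46; the t ≤ 66 branch applies.
G = 99.47·ln 21.46 − 161.1 = 99.47·3.0662 − 161.1 = 143.894.
Rounded: 144.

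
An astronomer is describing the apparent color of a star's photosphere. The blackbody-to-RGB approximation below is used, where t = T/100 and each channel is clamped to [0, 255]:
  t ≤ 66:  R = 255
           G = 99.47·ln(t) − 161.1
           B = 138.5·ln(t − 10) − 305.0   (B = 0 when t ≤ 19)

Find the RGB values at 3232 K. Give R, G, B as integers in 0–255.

R=255, G=185, B=125

t = 3232/100 = 32.32; the t ≤ 66 branch applies.
R = 255 by definition for t ≤ 66.
G = 99.47·ln 32.32 − 161.1 = 99.47·3.4757 − 161.1 = 184.627.
B = 138.5·ln(32.32 − 10) − 305.0 = 138.5·ln 22.32 − 305.0 = 138.5·3.1055 − 305.0 = 125.109.
Rounded: (255, 185, 125).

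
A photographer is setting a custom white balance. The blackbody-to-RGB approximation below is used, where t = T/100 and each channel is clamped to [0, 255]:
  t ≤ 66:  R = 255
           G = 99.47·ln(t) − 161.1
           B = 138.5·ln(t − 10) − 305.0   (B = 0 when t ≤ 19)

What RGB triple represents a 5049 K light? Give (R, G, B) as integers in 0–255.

t = 5049/100 = 50.49; the t ≤ 66 branch applies.
R = 255 by definition for t ≤ 66.
G = 99.47·ln 50.49 − 161.1 = 99.47·3.9218 − 161.1 = 228.999.
B = 138.5·ln(50.49 − 10) − 305.0 = 138.5·ln 40.49 − 305.0 = 138.5·3.7011 − 305.0 = 207.596.
Rounded: (255, 229, 208).

(255, 229, 208)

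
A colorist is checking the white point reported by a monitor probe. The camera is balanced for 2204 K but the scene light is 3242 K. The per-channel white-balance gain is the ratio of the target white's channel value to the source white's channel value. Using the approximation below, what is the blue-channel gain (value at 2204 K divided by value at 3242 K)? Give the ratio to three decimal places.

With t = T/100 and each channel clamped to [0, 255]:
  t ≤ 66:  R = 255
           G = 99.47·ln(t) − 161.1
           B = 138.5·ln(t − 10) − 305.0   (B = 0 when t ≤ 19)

0.315

At 3242 K (t = 32.42):
  B = 138.5·ln(32.42 − 10) − 305.0 = 138.5·ln 22.42 − 305.0 = 138.5·3.1100 − 305.0 = 125.729.
At 2204 K (t = 22.04):
  B = 138.5·ln(22.04 − 10) − 305.0 = 138.5·ln 12.04 − 305.0 = 138.5·2.4882 − 305.0 = 39.620.
Gain = 39.620 / 125.729 = 0.3151 → 0.315.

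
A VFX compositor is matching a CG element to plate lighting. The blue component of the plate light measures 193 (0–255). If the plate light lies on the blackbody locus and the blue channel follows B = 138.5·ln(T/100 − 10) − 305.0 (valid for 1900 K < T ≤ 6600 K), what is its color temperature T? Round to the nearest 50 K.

ln(t − 10) = (193 + 305.0) / 138.5 = 3.5957.
t − 10 = e^3.5957 = 36.440, so t = 46.440.
T = 100·t = 4644 K → 4650 K to the nearest 50 K.

4650 K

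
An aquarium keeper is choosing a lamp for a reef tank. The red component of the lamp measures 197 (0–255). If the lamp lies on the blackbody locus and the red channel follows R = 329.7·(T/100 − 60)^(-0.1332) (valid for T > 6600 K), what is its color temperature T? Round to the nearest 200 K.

(t − 60)^(-0.1332) = 197/329.7 = 0.59751.
t − 60 = 0.59751^(1/-0.1332) = 0.59751^(-7.508) = 47.761, so t = 107.761.
T = 100·t = 10776 K → 10800 K to the nearest 200 K.

10800 K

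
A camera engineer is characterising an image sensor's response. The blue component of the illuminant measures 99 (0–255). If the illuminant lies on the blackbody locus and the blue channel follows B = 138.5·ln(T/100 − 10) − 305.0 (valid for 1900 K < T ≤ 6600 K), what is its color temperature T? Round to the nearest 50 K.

ln(t − 10) = (99 + 305.0) / 138.5 = 2.9170.
t − 10 = e^2.9170 = 18.485, so t = 28.485.
T = 100·t = 2849 K → 2850 K to the nearest 50 K.

2850 K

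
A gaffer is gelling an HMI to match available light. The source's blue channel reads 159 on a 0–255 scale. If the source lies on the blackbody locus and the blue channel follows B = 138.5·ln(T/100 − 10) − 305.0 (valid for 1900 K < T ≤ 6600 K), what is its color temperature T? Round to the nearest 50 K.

3850 K

ln(t − 10) = (159 + 305.0) / 138.5 = 3.3502.
t − 10 = e^3.3502 = 28.508, so t = 38.508.
T = 100·t = 3851 K → 3850 K to the nearest 50 K.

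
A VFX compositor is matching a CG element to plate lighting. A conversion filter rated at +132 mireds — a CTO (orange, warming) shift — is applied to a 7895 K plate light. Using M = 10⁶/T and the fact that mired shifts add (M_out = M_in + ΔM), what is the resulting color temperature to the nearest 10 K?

3870 K

M_in = 10⁶/7895 = 126.66 mireds.
M_out = 126.66 + (+132) = 258.66 mireds.
T_out = 10⁶/258.66 = 3866.0 K → 3870 K.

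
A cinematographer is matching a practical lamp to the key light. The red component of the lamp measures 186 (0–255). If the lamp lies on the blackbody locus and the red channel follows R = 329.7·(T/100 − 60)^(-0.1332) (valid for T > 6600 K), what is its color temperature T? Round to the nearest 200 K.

13400 K

(t − 60)^(-0.1332) = 186/329.7 = 0.56415.
t − 60 = 0.56415^(1/-0.1332) = 0.56415^(-7.508) = 73.521, so t = 133.521.
T = 100·t = 13352 K → 13400 K to the nearest 200 K.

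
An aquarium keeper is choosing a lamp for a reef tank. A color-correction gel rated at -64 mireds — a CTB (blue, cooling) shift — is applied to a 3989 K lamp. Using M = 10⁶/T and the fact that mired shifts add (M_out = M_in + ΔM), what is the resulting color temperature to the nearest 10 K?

5360 K

M_in = 10⁶/3989 = 250.69 mireds.
M_out = 250.69 + (-64) = 186.69 mireds.
T_out = 10⁶/186.69 = 5356.5 K → 5360 K.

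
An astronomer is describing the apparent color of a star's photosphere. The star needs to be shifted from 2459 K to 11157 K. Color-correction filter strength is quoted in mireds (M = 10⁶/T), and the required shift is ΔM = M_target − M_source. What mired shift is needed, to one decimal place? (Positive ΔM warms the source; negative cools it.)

M_source = 10⁶/2459 = 406.669; M_target = 10⁶/11157 = 89.630.
ΔM = 89.630 − 406.669 = -317.040 → -317.0 mireds, a cooling shift.

-317.0 mireds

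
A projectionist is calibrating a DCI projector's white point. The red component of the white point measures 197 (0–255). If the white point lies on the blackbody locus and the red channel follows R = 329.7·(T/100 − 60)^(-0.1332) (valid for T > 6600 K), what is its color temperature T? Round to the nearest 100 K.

(t − 60)^(-0.1332) = 197/329.7 = 0.59751.
t − 60 = 0.59751^(1/-0.1332) = 0.59751^(-7.508) = 47.761, so t = 107.761.
T = 100·t = 10776 K → 10800 K to the nearest 100 K.

10800 K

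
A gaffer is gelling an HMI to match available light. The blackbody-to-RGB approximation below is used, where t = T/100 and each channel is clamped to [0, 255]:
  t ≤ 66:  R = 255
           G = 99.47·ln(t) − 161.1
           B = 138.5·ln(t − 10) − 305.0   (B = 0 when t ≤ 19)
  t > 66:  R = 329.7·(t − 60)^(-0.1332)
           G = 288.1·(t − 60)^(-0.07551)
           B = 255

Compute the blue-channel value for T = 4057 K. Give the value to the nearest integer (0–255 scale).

169

t = 4057/100 = 40.57; the t ≤ 66 branch applies.
B = 138.5·ln(40.57 − 10) − 305.0 = 138.5·ln 30.57 − 305.0 = 138.5·3.4200 − 305.0 = 168.673.
Rounded: 169.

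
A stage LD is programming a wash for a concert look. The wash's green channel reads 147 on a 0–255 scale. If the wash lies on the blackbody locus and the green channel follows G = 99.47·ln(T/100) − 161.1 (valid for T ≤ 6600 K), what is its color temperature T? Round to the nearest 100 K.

2200 K

ln t = (147 + 161.1) / 99.47 = 3.0974.
t = e^3.0974 = 22.141.
T = 100·t = 2214 K → 2200 K to the nearest 100 K.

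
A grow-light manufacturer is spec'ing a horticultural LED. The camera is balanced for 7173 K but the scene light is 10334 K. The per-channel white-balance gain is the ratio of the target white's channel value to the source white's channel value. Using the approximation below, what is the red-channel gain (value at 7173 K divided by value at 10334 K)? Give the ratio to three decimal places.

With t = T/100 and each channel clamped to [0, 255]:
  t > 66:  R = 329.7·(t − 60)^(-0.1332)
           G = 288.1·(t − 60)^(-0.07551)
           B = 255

1.190

At 10334 K (t = 103.34):
  R = 329.7·(103.34 − 60)^(-0.1332) = 329.7·43.34^(-0.1332) = 329.7·0.60529 = 199.565.
At 7173 K (t = 71.73):
  R = 329.7·(71.73 − 60)^(-0.1332) = 329.7·11.73^(-0.1332) = 329.7·0.72039 = 237.514.
Gain = 237.514 / 199.565 = 1.1902 → 1.190.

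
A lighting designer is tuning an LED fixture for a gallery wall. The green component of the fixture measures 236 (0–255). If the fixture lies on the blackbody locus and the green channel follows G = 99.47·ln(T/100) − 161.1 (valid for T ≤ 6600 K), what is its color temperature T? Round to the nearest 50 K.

ln t = (236 + 161.1) / 99.47 = 3.9922.
t = e^3.9922 = 54.172.
T = 100·t = 5417 K → 5400 K to the nearest 50 K.

5400 K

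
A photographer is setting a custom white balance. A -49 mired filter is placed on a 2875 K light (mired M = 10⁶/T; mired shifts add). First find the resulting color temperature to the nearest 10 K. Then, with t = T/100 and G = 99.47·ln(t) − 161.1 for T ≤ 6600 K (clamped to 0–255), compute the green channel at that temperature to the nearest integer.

188

M_in = 10⁶/2875 = 347.83; M_out = 347.83 + (-49) = 298.83.
T_out = 10⁶/298.83 = 3346.4 K → 3350 K; t = 33.5.
G = 99.47·ln 33.5 − 161.1 = 99.47·3.5115 − 161.1 = 188.193.
Rounded: 188.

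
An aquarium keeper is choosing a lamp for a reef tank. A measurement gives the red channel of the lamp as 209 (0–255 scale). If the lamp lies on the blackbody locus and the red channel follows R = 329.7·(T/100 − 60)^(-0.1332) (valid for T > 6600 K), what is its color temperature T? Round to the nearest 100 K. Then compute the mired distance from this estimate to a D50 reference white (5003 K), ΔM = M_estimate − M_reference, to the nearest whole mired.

-90 mireds

(t − 60)^(-0.1332) = 209/329.7 = 0.63391.
t − 60 = 0.63391^(1/-0.1332) = 0.63391^(-7.508) = 30.639, so t = 90.639.
T = 100·t = 9064 K → 9100 K to the nearest 100 K.
M_estimate = 10⁶/9100 = 109.89; M_reference = 10⁶/5003 = 199.88.
ΔM = 109.89 − 199.88 = -89.99 → -90 mireds.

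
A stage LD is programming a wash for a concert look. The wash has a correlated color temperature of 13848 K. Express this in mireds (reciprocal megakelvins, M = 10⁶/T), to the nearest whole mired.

M = 10⁶ / 13848 = 72.213 → 72 mireds.

72 mireds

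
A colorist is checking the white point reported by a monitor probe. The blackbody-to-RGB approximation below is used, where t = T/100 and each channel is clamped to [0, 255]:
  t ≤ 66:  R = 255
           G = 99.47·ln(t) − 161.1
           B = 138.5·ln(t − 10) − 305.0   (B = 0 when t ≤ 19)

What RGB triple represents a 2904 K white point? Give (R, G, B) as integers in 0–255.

(255, 174, 103)

t = 2904/100 = 29.04; the t ≤ 66 branch applies.
R = 255 by definition for t ≤ 66.
G = 99.47·ln 29.04 − 161.1 = 99.47·3.3687 − 161.1 = 173.982.
B = 138.5·ln(29.04 − 10) − 305.0 = 138.5·ln 19.04 − 305.0 = 138.5·2.9465 − 305.0 = 103.096.
Rounded: (255, 174, 103).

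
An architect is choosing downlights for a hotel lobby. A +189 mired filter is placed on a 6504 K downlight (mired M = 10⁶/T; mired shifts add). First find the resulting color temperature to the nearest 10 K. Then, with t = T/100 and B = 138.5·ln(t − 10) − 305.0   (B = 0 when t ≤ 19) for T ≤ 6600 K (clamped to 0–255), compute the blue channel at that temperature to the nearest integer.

104

M_in = 10⁶/6504 = 153.75; M_out = 153.75 + (+189) = 342.75.
T_out = 10⁶/342.75 = 2917.6 K → 2920 K; t = 29.2.
B = 138.5·ln(29.2 − 10) − 305.0 = 138.5·ln 19.2 − 305.0 = 138.5·2.9549 − 305.0 = 104.255.
Rounded: 104.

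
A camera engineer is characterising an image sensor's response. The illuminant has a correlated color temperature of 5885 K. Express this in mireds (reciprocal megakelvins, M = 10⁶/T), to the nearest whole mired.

M = 10⁶ / 5885 = 169.924 → 170 mireds.

170 mireds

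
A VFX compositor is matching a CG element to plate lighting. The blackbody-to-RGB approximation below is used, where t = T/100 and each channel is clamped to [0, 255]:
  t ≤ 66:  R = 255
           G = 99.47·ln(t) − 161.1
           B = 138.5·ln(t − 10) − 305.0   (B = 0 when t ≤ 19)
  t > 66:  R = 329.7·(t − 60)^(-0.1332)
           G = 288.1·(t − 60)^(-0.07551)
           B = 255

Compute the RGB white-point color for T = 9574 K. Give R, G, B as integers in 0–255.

R=205, G=220, B=255

t = 9574/100 = 95.74; the t > 66 branch applies.
R = 329.7·(95.74 − 60)^(-0.1332) = 329.7·35.74^(-0.1332) = 329.7·0.62104 = 204.757.
G = 288.1·(95.74 − 60)^(-0.07551) = 288.1·35.74^(-0.07551) = 288.1·0.76335 = 219.920.
B = 255 by definition for t > 66.
Rounded: (205, 220, 255).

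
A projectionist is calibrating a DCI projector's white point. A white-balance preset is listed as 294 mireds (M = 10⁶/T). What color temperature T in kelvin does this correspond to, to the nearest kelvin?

3401 K

T = 10⁶ / 294 = 3401.36 K → 3401 K.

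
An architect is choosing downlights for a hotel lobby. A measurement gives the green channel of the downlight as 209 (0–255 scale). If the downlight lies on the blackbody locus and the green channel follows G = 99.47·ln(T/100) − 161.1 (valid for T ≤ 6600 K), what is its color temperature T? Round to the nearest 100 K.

4100 K

ln t = (209 + 161.1) / 99.47 = 3.7207.
t = e^3.7207 = 41.294.
T = 100·t = 4129 K → 4100 K to the nearest 100 K.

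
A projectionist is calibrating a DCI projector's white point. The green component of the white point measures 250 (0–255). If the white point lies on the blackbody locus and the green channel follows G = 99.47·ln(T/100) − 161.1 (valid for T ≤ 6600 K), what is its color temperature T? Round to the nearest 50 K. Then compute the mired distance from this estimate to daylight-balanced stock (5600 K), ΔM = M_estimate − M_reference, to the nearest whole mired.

ln t = (250 + 161.1) / 99.47 = 4.1329.
t = e^4.1329 = 62.359.
T = 100·t = 6236 K → 6250 K to the nearest 50 K.
M_estimate = 10⁶/6250 = 160.00; M_reference = 10⁶/5600 = 178.57.
ΔM = 160.00 − 178.57 = -18.57 → -19 mireds.

-19 mireds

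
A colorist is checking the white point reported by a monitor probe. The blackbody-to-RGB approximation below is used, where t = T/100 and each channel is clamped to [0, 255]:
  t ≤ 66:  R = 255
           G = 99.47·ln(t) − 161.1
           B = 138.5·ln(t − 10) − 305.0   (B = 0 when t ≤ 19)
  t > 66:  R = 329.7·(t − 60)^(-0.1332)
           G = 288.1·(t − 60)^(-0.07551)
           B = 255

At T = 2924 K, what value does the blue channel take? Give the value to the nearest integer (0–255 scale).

105

t = 2924/100 = 29.24; the t ≤ 66 branch applies.
B = 138.5·ln(29.24 − 10) − 305.0 = 138.5·ln 19.24 − 305.0 = 138.5·2.9570 − 305.0 = 104.543.
Rounded: 105.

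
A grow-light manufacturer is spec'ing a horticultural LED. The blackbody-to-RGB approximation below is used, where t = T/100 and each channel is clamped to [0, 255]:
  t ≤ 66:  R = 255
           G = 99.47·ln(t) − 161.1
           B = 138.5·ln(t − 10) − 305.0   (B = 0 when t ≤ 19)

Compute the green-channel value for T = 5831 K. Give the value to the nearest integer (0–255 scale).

243

t = 5831/100 = 58.31; the t ≤ 66 branch applies.
G = 99.47·ln 58.31 − 161.1 = 99.47·4.0658 − 161.1 = 243.323.
Rounded: 243.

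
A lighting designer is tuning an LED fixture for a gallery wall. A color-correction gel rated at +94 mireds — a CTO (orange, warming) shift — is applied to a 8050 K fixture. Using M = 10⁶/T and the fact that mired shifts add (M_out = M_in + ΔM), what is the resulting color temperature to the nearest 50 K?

4600 K

M_in = 10⁶/8050 = 124.22 mireds.
M_out = 124.22 + (+94) = 218.22 mireds.
T_out = 10⁶/218.22 = 4582.5 K → 4600 K.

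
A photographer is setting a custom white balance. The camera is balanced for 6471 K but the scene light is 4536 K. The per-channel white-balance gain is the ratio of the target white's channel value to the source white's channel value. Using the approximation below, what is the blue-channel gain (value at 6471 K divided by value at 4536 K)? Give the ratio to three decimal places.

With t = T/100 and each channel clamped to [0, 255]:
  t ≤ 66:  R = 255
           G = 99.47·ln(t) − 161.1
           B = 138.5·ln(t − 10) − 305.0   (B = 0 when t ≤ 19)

At 4536 K (t = 45.36):
  B = 138.5·ln(45.36 − 10) − 305.0 = 138.5·ln 35.36 − 305.0 = 138.5·3.5656 − 305.0 = 188.833.
At 6471 K (t = 64.71):
  B = 138.5·ln(64.71 − 10) − 305.0 = 138.5·ln 54.71 − 305.0 = 138.5·4.0020 − 305.0 = 249.283.
Gain = 249.283 / 188.833 = 1.3201 → 1.320.

1.320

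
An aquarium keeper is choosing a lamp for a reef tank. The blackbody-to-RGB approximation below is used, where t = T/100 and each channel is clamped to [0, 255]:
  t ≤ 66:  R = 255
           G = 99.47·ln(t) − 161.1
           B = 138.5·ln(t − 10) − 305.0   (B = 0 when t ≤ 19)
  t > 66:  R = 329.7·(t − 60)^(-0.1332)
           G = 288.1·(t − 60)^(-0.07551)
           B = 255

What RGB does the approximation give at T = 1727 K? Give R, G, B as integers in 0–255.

R=255, G=122, B=0

t = 1727/100 = 17.27; the t ≤ 66 branch applies.
R = 255 by definition for t ≤ 66.
G = 99.47·ln 17.27 − 161.1 = 99.47·2.8490 − 161.1 = 122.287.
t = 17.27 ≤ 19, so B = 0.
Rounded: (255, 122, 0).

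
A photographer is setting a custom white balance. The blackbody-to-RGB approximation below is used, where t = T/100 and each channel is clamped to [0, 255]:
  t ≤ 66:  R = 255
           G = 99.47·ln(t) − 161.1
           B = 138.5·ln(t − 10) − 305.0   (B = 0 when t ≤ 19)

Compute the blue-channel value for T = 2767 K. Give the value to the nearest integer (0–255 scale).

t = 2767/100 = 27.67; the t ≤ 66 branch applies.
B = 138.5·ln(27.67 − 10) − 305.0 = 138.5·ln 17.67 − 305.0 = 138.5·2.8719 − 305.0 = 92.754.
Rounded: 93.

93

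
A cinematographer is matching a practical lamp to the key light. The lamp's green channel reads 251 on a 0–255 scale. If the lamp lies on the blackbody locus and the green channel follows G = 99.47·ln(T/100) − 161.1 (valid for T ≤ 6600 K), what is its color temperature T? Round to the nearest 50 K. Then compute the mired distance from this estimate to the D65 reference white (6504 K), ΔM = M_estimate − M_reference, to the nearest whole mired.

ln t = (251 + 161.1) / 99.47 = 4.1430.
t = e^4.1430 = 62.989.
T = 100·t = 6299 K → 6300 K to the nearest 50 K.
M_estimate = 10⁶/6300 = 158.73; M_reference = 10⁶/6504 = 153.75.
ΔM = 158.73 − 153.75 = 4.98 → +5 mireds.

+5 mireds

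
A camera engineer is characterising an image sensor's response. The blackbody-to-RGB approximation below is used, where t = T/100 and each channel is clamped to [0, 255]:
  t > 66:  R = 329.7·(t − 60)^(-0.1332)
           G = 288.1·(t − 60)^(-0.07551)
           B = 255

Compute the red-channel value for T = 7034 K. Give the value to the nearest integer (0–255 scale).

t = 7034/100 = 70.34; the t > 66 branch applies.
R = 329.7·(70.34 − 60)^(-0.1332) = 329.7·10.34^(-0.1332) = 329.7·0.73260 = 241.538.
Rounded: 242.

242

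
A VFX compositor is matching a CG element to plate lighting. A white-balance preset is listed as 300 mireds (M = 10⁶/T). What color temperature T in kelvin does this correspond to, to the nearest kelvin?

3333 K

T = 10⁶ / 300 = 3333.33 K → 3333 K.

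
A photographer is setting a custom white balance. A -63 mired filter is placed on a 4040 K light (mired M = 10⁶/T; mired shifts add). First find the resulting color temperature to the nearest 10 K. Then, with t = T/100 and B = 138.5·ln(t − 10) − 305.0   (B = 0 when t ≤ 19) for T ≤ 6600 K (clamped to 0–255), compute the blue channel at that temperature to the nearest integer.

M_in = 10⁶/4040 = 247.52; M_out = 247.52 + (-63) = 184.52.
T_out = 10⁶/184.52 = 5419.3 K → 5420 K; t = 54.2.
B = 138.5·ln(54.2 − 10) − 305.0 = 138.5·ln 44.2 − 305.0 = 138.5·3.7887 − 305.0 = 219.738.
Rounded: 220.

220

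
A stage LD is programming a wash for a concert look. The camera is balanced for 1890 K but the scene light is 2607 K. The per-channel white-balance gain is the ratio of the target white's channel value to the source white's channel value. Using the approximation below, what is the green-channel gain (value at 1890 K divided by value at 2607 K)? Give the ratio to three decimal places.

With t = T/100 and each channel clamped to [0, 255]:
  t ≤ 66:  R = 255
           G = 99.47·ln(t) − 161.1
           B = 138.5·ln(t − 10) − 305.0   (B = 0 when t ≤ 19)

0.804

At 2607 K (t = 26.07):
  G = 99.47·ln 26.07 − 161.1 = 99.47·3.2608 − 161.1 = 163.250.
At 1890 K (t = 18.9):
  G = 99.47·ln 18.9 − 161.1 = 99.47·2.9392 − 161.1 = 131.258.
Gain = 131.258 / 163.250 = 0.8040 → 0.804.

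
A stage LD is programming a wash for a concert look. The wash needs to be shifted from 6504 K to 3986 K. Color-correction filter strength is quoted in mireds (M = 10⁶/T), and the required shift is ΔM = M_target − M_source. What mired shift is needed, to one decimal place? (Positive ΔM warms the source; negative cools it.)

+97.1 mireds

M_source = 10⁶/6504 = 153.752; M_target = 10⁶/3986 = 250.878.
ΔM = 250.878 − 153.752 = 97.127 → +97.1 mireds, a warming shift.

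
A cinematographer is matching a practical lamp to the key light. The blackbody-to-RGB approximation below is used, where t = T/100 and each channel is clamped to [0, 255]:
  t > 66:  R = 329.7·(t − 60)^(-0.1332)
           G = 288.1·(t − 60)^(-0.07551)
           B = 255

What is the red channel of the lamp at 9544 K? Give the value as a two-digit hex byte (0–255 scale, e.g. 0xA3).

0xCD

t = 9544/100 = 95.44; the t > 66 branch applies.
R = 329.7·(95.44 − 60)^(-0.1332) = 329.7·35.44^(-0.1332) = 329.7·0.62174 = 204.987.
Rounded: 205; in hex, 0xCD.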